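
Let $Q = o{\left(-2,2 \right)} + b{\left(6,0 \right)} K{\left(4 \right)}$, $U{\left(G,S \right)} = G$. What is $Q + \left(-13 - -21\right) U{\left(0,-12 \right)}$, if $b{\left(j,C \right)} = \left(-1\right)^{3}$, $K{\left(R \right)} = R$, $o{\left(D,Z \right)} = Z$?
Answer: $-2$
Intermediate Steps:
$b{\left(j,C \right)} = -1$
$Q = -2$ ($Q = 2 - 4 = -2$)
$Q + \left(-13 - -21\right) U{\left(0,-12 \right)} = -2 + \left(-13 - -21\right) 0 = -2 + \left(-13 + 21\right) 0 = -2 + 8 \cdot 0 = -2 + 0 = -2$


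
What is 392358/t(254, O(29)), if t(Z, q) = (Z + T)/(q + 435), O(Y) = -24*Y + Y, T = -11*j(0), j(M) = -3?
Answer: -91027056/287 ≈ -3.1717e+5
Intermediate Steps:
T = 33 (T = -11*(-3) = 33)
O(Y) = -23*Y
t(Z, q) = (33 + Z)/(435 + q) (t(Z, q) = (Z + 33)/(q + 435) = (33 + Z)/(435 + q))
392358/t(254, O(29)) = 392358/(((33 + 254)/(435 - 23*29))) = 392358/((287/(435 - 667))) = 392358/((287/(-232))) = 392358/((-1/232*287)) = 392358/(-287/232) = 392358*(-232/287) = -91027056/287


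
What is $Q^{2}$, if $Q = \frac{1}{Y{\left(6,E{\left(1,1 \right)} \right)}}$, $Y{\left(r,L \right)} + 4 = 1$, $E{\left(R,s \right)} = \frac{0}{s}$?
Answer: $\frac{1}{9} \approx 0.11111$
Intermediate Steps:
$E{\left(R,s \right)} = 0$
$Y{\left(r,L \right)} = -3$ ($Y{\left(r,L \right)} = -4 + 1 = -3$)
$Q = - \frac{1}{3}$ ($Q = \frac{1}{-3} = - \frac{1}{3} \approx -0.33333$)
$Q^{2} = \left(- \frac{1}{3}\right)^{2} = \frac{1}{9}$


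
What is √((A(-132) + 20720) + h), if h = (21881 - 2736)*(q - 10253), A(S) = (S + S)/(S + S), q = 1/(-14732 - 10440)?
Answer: 7*I*√12949225011629/1798 ≈ 14010.0*I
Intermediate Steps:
q = -1/25172 (q = 1/(-25172) = -1/25172 ≈ -3.9727e-5)
A(S) = 1 (A(S) = (2*S)/((2*S)) = (2*S)*(1/(2*S)) = 1)
h = -705872093995/3596 (h = (21881 - 2736)*(-1/25172 - 10253) = 19145*(-258088517/25172) = -705872093995/3596 ≈ -1.9629e+8)
√((A(-132) + 20720) + h) = √((1 + 20720) - 705872093995/3596) = √(20721 - 705872093995/3596) = √(-705797581279/3596) = 7*I*√12949225011629/1798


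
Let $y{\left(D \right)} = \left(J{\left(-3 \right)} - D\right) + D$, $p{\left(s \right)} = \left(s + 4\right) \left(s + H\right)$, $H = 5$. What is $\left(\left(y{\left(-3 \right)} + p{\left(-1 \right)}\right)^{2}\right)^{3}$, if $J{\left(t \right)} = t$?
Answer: $531441$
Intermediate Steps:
$p{\left(s \right)} = \left(4 + s\right) \left(5 + s\right)$ ($p{\left(s \right)} = \left(s + 4\right) \left(s + 5\right) = \left(4 + s\right) \left(5 + s\right)$)
$y{\left(D \right)} = -3$ ($y{\left(D \right)} = \left(-3 - D\right) + D = -3$)
$\left(\left(y{\left(-3 \right)} + p{\left(-1 \right)}\right)^{2}\right)^{3} = \left(\left(-3 + \left(20 + \left(-1\right)^{2} + 9 \left(-1\right)\right)\right)^{2}\right)^{3} = \left(\left(-3 + \left(20 + 1 - 9\right)\right)^{2}\right)^{3} = \left(\left(-3 + 12\right)^{2}\right)^{3} = \left(9^{2}\right)^{3} = 81^{3} = 531441$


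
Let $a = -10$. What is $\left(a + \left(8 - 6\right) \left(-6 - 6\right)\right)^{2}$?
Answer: $1156$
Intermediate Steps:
$\left(a + \left(8 - 6\right) \left(-6 - 6\right)\right)^{2} = \left(-10 + \left(8 - 6\right) \left(-6 - 6\right)\right)^{2} = \left(-10 + 2 \left(-12\right)\right)^{2} = \left(-10 - 24\right)^{2} = \left(-34\right)^{2} = 1156$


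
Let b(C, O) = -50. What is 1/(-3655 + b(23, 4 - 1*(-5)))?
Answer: -1/3705 ≈ -0.00026991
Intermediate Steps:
1/(-3655 + b(23, 4 - 1*(-5))) = 1/(-3655 - 50) = 1/(-3705) = -1/3705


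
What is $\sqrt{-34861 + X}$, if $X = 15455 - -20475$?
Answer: $\sqrt{1069} \approx 32.696$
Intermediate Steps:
$X = 35930$ ($X = 15455 + 20475 = 35930$)
$\sqrt{-34861 + X} = \sqrt{-34861 + 35930} = \sqrt{1069}$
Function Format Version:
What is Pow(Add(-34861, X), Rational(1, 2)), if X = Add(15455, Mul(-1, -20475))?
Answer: Pow(1069, Rational(1, 2)) ≈ 32.696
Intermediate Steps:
X = 35930 (X = Add(15455, 20475) = 35930)
Pow(Add(-34861, X), Rational(1, 2)) = Pow(Add(-34861, 35930), Rational(1, 2)) = Pow(1069, Rational(1, 2))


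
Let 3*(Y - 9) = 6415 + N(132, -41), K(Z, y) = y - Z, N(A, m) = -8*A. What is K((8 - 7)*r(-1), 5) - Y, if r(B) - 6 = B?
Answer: -5386/3 ≈ -1795.3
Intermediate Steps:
r(B) = 6 + B
Y = 5386/3 (Y = 9 + (6415 - 8*132)/3 = 9 + (6415 - 1056)/3 = 9 + (1/3)*5359 = 9 + 5359/3 = 5386/3 ≈ 1795.3)
K((8 - 7)*r(-1), 5) - Y = (5 - (8 - 7)*(6 - 1)) - 1*5386/3 = (5 - 5) - 5386/3 = 0 - 5386/3 = -5386/3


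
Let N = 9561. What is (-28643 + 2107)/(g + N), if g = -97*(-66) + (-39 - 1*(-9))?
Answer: -26536/15933 ≈ -1.6655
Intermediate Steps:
g = 6372 (g = 6402 + (-39 + 9) = 6402 - 30 = 6372)
(-28643 + 2107)/(g + N) = (-28643 + 2107)/(6372 + 9561) = -26536/15933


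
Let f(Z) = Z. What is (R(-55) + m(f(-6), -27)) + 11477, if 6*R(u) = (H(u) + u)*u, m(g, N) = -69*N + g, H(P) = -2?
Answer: 27713/2 ≈ 13857.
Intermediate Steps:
m(g, N) = g - 69*N
R(u) = u*(-2 + u)/6 (R(u) = ((-2 + u)*u)/6 = (u*(-2 + u))/6 = u*(-2 + u)/6)
(R(-55) + m(f(-6), -27)) + 11477 = ((1/6)*(-55)*(-2 - 55) + (-6 - 69*(-27))) + 11477 = ((1/6)*(-55)*(-57) + (-6 + 1863)) + 11477 = (1045/2 + 1857) + 11477 = 4759/2 + 11477 = 27713/2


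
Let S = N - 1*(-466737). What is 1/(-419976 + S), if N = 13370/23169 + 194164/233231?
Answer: 5403729039/252691390476865 ≈ 2.1385e-5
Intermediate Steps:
N = 7616884186/5403729039 (N = 13370*(1/23169) + 194164*(1/233231) = 13370/23169 + 194164/233231 = 7616884186/5403729039 ≈ 1.4096)
S = 2522127897359929/5403729039 (S = 7616884186/5403729039 - 1*(-466737) = 7616884186/5403729039 + 466737 = 2522127897359929/5403729039 ≈ 4.6674e+5)
1/(-419976 + S) = 1/(-419976 + 2522127897359929/5403729039) = 1/(252691390476865/5403729039) = 5403729039/252691390476865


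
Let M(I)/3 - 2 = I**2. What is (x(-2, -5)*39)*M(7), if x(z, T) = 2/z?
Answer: -5967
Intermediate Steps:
M(I) = 6 + 3*I**2
(x(-2, -5)*39)*M(7) = ((2/(-2))*39)*(6 + 3*7**2) = ((2*(-1/2))*39)*(6 + 3*49) = (-1*39)*(6 + 147) = -39*153 = -5967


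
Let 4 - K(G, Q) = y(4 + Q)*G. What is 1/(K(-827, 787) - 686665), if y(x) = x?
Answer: -1/32504 ≈ -3.0765e-5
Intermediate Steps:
K(G, Q) = 4 - G*(4 + Q) (K(G, Q) = 4 - (4 + Q)*G = 4 - G*(4 + Q))
1/(K(-827, 787) - 686665) = 1/((4 - 1*(-827)*(4 + 787)) - 686665) = 1/((4 - 1*(-827)*791) - 686665) = 1/((4 + 654157) - 686665) = 1/(654161 - 686665) = 1/(-32504) = -1/32504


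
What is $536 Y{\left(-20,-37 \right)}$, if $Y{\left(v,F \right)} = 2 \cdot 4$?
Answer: $4288$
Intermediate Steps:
$Y{\left(v,F \right)} = 8$
$536 Y{\left(-20,-37 \right)} = 536 \cdot 8 = 4288$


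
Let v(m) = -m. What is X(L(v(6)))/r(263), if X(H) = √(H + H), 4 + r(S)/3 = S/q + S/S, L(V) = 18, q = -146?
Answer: -292/701 ≈ -0.41655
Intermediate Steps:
r(S) = -9 - 3*S/146 (r(S) = -12 + 3*(S/(-146) + S/S) = -12 + 3*(S*(-1/146) + 1) = -12 + 3*(-S/146 + 1) = -12 + 3*(1 - S/146) = -12 + (3 - 3*S/146) = -9 - 3*S/146)
X(H) = √2*√H (X(H) = √(2*H) = √2*√H)
X(L(v(6)))/r(263) = (√2*√18)/(-9 - 3/146*263) = (√2*(3*√2))/(-9 - 789/146) = 6/(-2103/146) = 6*(-146/2103) = -292/701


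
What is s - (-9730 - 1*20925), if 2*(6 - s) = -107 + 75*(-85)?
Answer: 33902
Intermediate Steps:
s = 3247 (s = 6 - (-107 + 75*(-85))/2 = 6 - (-107 - 6375)/2 = 6 - 1/2*(-6482) = 6 + 3241 = 3247)
s - (-9730 - 1*20925) = 3247 - (-9730 - 1*20925) = 3247 - (-9730 - 20925) = 3247 - 1*(-30655) = 3247 + 30655 = 33902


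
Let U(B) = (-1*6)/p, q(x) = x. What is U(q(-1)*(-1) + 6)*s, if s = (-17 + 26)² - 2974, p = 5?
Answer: 17358/5 ≈ 3471.6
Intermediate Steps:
U(B) = -6/5 (U(B) = -1*6/5 = -6*⅕ = -6/5)
s = -2893 (s = 9² - 2974 = 81 - 2974 = -2893)
U(q(-1)*(-1) + 6)*s = -6/5*(-2893) = 17358/5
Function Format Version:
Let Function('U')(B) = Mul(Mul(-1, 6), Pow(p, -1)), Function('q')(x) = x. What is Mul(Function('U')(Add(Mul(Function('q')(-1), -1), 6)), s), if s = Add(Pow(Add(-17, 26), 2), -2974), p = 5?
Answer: Rational(17358, 5) ≈ 3471.6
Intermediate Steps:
Function('U')(B) = Rational(-6, 5) (Function('U')(B) = Mul(Mul(-1, 6), Pow(5, -1)) = Mul(-6, Rational(1, 5)) = Rational(-6, 5))
s = -2893 (s = Add(Pow(9, 2), -2974) = Add(81, -2974) = -2893)
Mul(Function('U')(Add(Mul(Function('q')(-1), -1), 6)), s) = Mul(Rational(-6, 5), -2893) = Rational(17358, 5)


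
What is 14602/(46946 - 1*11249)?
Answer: 14602/35697 ≈ 0.40905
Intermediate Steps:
14602/(46946 - 1*11249) = 14602/(46946 - 11249) = 14602/35697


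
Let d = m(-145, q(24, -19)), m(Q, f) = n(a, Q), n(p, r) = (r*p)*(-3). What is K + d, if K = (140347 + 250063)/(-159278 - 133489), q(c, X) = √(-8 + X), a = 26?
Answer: 3310804360/292767 ≈ 11309.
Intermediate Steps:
n(p, r) = -3*p*r (n(p, r) = (p*r)*(-3) = -3*p*r)
m(Q, f) = -78*Q (m(Q, f) = -3*26*Q = -78*Q)
d = 11310 (d = -78*(-145) = 11310)
K = -390410/292767 (K = 390410/(-292767) = 390410*(-1/292767) = -390410/292767 ≈ -1.3335)
K + d = -390410/292767 + 11310 = 3310804360/292767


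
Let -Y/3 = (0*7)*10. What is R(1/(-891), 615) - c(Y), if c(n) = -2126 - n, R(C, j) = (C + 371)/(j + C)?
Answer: 291325506/136991 ≈ 2126.6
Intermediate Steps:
R(C, j) = (371 + C)/(C + j)
Y = 0 (Y = -3*0*7*10 = -0*10 = -3*0 = 0)
R(1/(-891), 615) - c(Y) = (371 + 1/(-891))/(1/(-891) + 615) - (-2126 - 1*0) = (371 - 1/891)/(-1/891 + 615) - (-2126 + 0) = (330560/891)/(547964/891) - 1*(-2126) = (891/547964)*(330560/891) + 2126 = 82640/136991 + 2126 = 291325506/136991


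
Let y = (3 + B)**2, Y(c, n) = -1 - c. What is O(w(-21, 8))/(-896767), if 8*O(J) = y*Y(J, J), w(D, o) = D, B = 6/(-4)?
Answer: -45/7174136 ≈ -6.2725e-6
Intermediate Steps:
B = -3/2 (B = 6*(-1/4) = -3/2 ≈ -1.5000)
y = 9/4 (y = (3 - 3/2)**2 = (3/2)**2 = 9/4 ≈ 2.2500)
O(J) = -9/32 - 9*J/32 (O(J) = (9*(-1 - J)/4)/8 = (-9/4 - 9*J/4)/8 = -9/32 - 9*J/32)
O(w(-21, 8))/(-896767) = (-9/32 - 9/32*(-21))/(-896767) = (-9/32 + 189/32)*(-1/896767) = (45/8)*(-1/896767) = -45/7174136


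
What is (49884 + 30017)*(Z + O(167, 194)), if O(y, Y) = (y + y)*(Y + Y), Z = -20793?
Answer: 8693148899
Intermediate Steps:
O(y, Y) = 4*Y*y (O(y, Y) = (2*y)*(2*Y) = 4*Y*y)
(49884 + 30017)*(Z + O(167, 194)) = (49884 + 30017)*(-20793 + 4*194*167) = 79901*(-20793 + 129592) = 79901*108799 = 8693148899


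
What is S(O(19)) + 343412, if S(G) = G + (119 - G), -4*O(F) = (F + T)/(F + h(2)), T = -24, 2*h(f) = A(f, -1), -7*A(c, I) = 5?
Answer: 343531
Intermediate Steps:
A(c, I) = -5/7 (A(c, I) = -⅐*5 = -5/7)
h(f) = -5/14 (h(f) = (½)*(-5/7) = -5/14)
O(F) = -(-24 + F)/(4*(-5/14 + F)) (O(F) = -(F - 24)/(4*(F - 5/14)) = -(-24 + F)/(4*(-5/14 + F)))
S(G) = 119
S(O(19)) + 343412 = 119 + 343412 = 343531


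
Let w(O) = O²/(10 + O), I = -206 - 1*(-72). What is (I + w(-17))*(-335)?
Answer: 411045/7 ≈ 58721.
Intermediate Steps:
I = -134 (I = -206 + 72 = -134)
w(O) = O²/(10 + O)
(I + w(-17))*(-335) = (-134 + (-17)²/(10 - 17))*(-335) = (-134 + 289/(-7))*(-335) = (-134 + 289*(-⅐))*(-335) = (-134 - 289/7)*(-335) = -1227/7*(-335) = 411045/7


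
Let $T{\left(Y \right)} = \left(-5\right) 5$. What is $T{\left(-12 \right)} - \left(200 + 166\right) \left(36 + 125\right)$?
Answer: $-58951$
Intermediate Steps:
$T{\left(Y \right)} = -25$
$T{\left(-12 \right)} - \left(200 + 166\right) \left(36 + 125\right) = -25 - \left(200 + 166\right) \left(36 + 125\right) = -25 - 366 \cdot 161 = -25 - 58926 = -58951$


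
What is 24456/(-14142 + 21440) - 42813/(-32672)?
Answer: 555737853/119220128 ≈ 4.6614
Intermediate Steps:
24456/(-14142 + 21440) - 42813/(-32672) = 24456/7298 - 42813*(-1/32672) = 24456*(1/7298) + 42813/32672 = 12228/3649 + 42813/32672 = 555737853/119220128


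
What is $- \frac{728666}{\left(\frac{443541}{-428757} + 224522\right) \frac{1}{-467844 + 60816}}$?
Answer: $\frac{2018475421906072}{1528014851} \approx 1.321 \cdot 10^{6}$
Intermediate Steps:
$- \frac{728666}{\left(\frac{443541}{-428757} + 224522\right) \frac{1}{-467844 + 60816}} = - \frac{728666}{\left(443541 \left(- \frac{1}{428757}\right) + 224522\right) \frac{1}{-407028}} = - \frac{728666}{\left(- \frac{21121}{20417} + 224522\right) \left(- \frac{1}{407028}\right)} = - \frac{728666}{\frac{4584044553}{20417} \left(- \frac{1}{407028}\right)} = - \frac{728666}{- \frac{1528014851}{2770096892}} = \left(-728666\right) \left(- \frac{2770096892}{1528014851}\right) = \frac{2018475421906072}{1528014851}$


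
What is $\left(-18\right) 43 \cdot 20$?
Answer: $-15480$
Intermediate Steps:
$\left(-18\right) 43 \cdot 20 = \left(-774\right) 20 = -15480$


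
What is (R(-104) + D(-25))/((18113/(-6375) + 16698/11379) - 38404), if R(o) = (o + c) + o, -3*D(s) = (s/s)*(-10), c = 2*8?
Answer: 4562030750/928656340859 ≈ 0.0049125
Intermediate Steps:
c = 16
D(s) = 10/3 (D(s) = -s/s*(-10)/3 = -(-10)/3 = -⅓*(-10) = 10/3)
R(o) = 16 + 2*o (R(o) = (o + 16) + o = (16 + o) + o = 16 + 2*o)
(R(-104) + D(-25))/((18113/(-6375) + 16698/11379) - 38404) = ((16 + 2*(-104)) + 10/3)/((18113/(-6375) + 16698/11379) - 38404) = ((16 - 208) + 10/3)/((18113*(-1/6375) + 16698*(1/11379)) - 38404) = (-192 + 10/3)/((-18113/6375 + 5566/3793) - 38404) = -566/(3*(-33219359/24180375 - 38404)) = -566/(3*(-928656340859/24180375)) = -566/3*(-24180375/928656340859) = 4562030750/928656340859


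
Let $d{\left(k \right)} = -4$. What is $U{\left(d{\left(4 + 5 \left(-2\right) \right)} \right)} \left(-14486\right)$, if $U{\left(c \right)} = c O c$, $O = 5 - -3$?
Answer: $-1854208$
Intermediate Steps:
$O = 8$ ($O = 5 + 3 = 8$)
$U{\left(c \right)} = 8 c^{2}$ ($U{\left(c \right)} = c 8 c = 8 c c = 8 c^{2}$)
$U{\left(d{\left(4 + 5 \left(-2\right) \right)} \right)} \left(-14486\right) = 8 \left(-4\right)^{2} \left(-14486\right) = 8 \cdot 16 \left(-14486\right) = 128 \left(-14486\right) = -1854208$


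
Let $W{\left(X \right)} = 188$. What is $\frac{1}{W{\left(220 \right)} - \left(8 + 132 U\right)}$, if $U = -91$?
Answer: $\frac{1}{12192} \approx 8.2021 \cdot 10^{-5}$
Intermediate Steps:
$\frac{1}{W{\left(220 \right)} - \left(8 + 132 U\right)} = \frac{1}{188 - -12004} = \frac{1}{188 + \left(12012 - 8\right)} = \frac{1}{188 + 12004} = \frac{1}{12192}$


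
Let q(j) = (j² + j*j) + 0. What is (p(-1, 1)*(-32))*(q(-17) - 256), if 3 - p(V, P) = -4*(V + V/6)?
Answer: 51520/3 ≈ 17173.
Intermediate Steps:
p(V, P) = 3 + 14*V/3 (p(V, P) = 3 - (-4)*(V + V/6) = 3 - (-4)*7*V/6 = 3 - (-14)*V/3 = 3 + 14*V/3)
q(j) = 2*j² (q(j) = (j² + j²) + 0 = 2*j² + 0 = 2*j²)
(p(-1, 1)*(-32))*(q(-17) - 256) = ((3 + (14/3)*(-1))*(-32))*(2*(-17)² - 256) = ((3 - 14/3)*(-32))*(2*289 - 256) = (-5/3*(-32))*(578 - 256) = (160/3)*322 = 51520/3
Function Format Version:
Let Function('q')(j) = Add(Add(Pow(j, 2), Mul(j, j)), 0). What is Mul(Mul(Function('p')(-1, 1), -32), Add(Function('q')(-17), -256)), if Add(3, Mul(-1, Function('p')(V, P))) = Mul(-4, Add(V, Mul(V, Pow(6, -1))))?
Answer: Rational(51520, 3) ≈ 17173.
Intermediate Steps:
Function('p')(V, P) = Add(3, Mul(Rational(14, 3), V)) (Function('p')(V, P) = Add(3, Mul(-1, Mul(-4, Add(V, Mul(V, Pow(6, -1)))))) = Add(3, Mul(-1, Mul(-4, Add(V, Mul(V, Rational(1, 6)))))) = Add(3, Mul(-1, Mul(-4, Add(V, Mul(Rational(1, 6), V))))) = Add(3, Mul(-1, Mul(-4, Mul(Rational(7, 6), V)))) = Add(3, Mul(-1, Mul(Rational(-14, 3), V))) = Add(3, Mul(Rational(14, 3), V)))
Function('q')(j) = Mul(2, Pow(j, 2)) (Function('q')(j) = Add(Add(Pow(j, 2), Pow(j, 2)), 0) = Add(Mul(2, Pow(j, 2)), 0) = Mul(2, Pow(j, 2)))
Mul(Mul(Function('p')(-1, 1), -32), Add(Function('q')(-17), -256)) = Mul(Mul(Add(3, Mul(Rational(14, 3), -1)), -32), Add(Mul(2, Pow(-17, 2)), -256)) = Mul(Mul(Add(3, Rational(-14, 3)), -32), Add(Mul(2, 289), -256)) = Mul(Mul(Rational(-5, 3), -32), Add(578, -256)) = Mul(Rational(160, 3), 322) = Rational(51520, 3)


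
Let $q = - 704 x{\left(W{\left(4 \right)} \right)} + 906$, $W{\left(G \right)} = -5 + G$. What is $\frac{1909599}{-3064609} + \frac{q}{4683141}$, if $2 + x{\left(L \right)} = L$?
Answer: $- \frac{2977890793499}{4783998685623} \approx -0.62247$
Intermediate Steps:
$x{\left(L \right)} = -2 + L$
$q = 3018$ ($q = - 704 \left(-2 + \left(-5 + 4\right)\right) + 906 = - 704 \left(-2 - 1\right) + 906 = \left(-704\right) \left(-3\right) + 906 = 2112 + 906 = 3018$)
$\frac{1909599}{-3064609} + \frac{q}{4683141} = \frac{1909599}{-3064609} + \frac{3018}{4683141} = 1909599 \left(- \frac{1}{3064609}\right) + 3018 \cdot \frac{1}{4683141} = - \frac{1909599}{3064609} + \frac{1006}{1561047} = - \frac{2977890793499}{4783998685623}$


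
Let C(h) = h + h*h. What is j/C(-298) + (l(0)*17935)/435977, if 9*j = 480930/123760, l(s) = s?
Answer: 943/193297104 ≈ 4.8785e-6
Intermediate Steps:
C(h) = h + h²
j = 943/2184 (j = (480930/123760)/9 = (480930*(1/123760))/9 = (⅑)*(2829/728) = 943/2184 ≈ 0.43178)
j/C(-298) + (l(0)*17935)/435977 = 943/(2184*((-298*(1 - 298)))) + (0*17935)/435977 = 943/(2184*((-298*(-297)))) + 0*(1/435977) = (943/2184)/88506 + 0 = (943/2184)*(1/88506) + 0 = 943/193297104 + 0 = 943/193297104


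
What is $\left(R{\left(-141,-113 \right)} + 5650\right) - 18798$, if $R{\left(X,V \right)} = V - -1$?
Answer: $-13260$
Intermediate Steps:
$R{\left(X,V \right)} = 1 + V$ ($R{\left(X,V \right)} = V + 1 = 1 + V$)
$\left(R{\left(-141,-113 \right)} + 5650\right) - 18798 = \left(\left(1 - 113\right) + 5650\right) - 18798 = \left(-112 + 5650\right) - 18798 = 5538 - 18798 = -13260$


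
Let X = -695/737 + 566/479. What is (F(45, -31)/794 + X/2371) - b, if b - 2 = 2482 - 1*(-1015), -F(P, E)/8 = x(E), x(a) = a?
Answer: -1162599742526718/332295960601 ≈ -3498.7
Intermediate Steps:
X = 84237/353023 (X = -695*1/737 + 566*(1/479) = -695/737 + 566/479 = 84237/353023 ≈ 0.23862)
F(P, E) = -8*E
b = 3499 (b = 2 + (2482 - 1*(-1015)) = 2 + (2482 + 1015) = 2 + 3497 = 3499)
(F(45, -31)/794 + X/2371) - b = (-8*(-31)/794 + (84237/353023)/2371) - 1*3499 = (248*(1/794) + (84237/353023)*(1/2371)) - 3499 = (124/397 + 84237/837017533) - 3499 = 103823616181/332295960601 - 3499 = -1162599742526718/332295960601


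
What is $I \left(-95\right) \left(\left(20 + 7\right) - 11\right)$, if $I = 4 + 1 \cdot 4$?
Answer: $-12160$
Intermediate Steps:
$I = 8$ ($I = 4 + 4 = 8$)
$I \left(-95\right) \left(\left(20 + 7\right) - 11\right) = 8 \left(-95\right) \left(\left(20 + 7\right) - 11\right) = - 760 \left(27 - 11\right) = \left(-760\right) 16 = -12160$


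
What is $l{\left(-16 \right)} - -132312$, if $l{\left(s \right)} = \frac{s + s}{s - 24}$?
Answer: $\frac{661564}{5} \approx 1.3231 \cdot 10^{5}$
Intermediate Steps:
$l{\left(s \right)} = \frac{2 s}{-24 + s}$
$l{\left(-16 \right)} - -132312 = 2 \left(-16\right) \frac{1}{-24 - 16} - -132312 = 2 \left(-16\right) \frac{1}{-40} + 132312 = 2 \left(-16\right) \left(- \frac{1}{40}\right) + 132312 = \frac{4}{5} + 132312 = \frac{661564}{5}$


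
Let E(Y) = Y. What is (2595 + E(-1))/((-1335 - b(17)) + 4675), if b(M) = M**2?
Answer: 2594/3051 ≈ 0.85021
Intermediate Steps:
(2595 + E(-1))/((-1335 - b(17)) + 4675) = (2595 - 1)/((-1335 - 1*17**2) + 4675) = 2594/((-1335 - 1*289) + 4675) = 2594/((-1335 - 289) + 4675) = 2594/(-1624 + 4675) = 2594/3051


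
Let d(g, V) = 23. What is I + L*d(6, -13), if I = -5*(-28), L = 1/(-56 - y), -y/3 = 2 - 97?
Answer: 47717/341 ≈ 139.93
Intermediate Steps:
y = 285 (y = -3*(2 - 97) = -3*(-95) = 285)
L = -1/341 (L = 1/(-56 - 1*285) = 1/(-56 - 285) = 1/(-341) = -1/341 ≈ -0.0029326)
I = 140 (I = -1*(-140) = 140)
I + L*d(6, -13) = 140 - 1/341*23 = 140 - 23/341 = 47717/341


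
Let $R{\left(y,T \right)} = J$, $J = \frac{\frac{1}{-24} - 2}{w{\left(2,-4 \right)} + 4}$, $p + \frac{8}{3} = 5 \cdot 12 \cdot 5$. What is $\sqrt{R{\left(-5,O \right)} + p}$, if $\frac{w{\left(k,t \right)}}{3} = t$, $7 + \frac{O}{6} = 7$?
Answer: $\frac{\sqrt{171411}}{24} \approx 17.251$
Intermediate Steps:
$p = \frac{892}{3}$ ($p = - \frac{8}{3} + 5 \cdot 12 \cdot 5 = - \frac{8}{3} + 60 \cdot 5 = - \frac{8}{3} + 300 = \frac{892}{3} \approx 297.33$)
$O = 0$ ($O = -42 + 6 \cdot 7 = -42 + 42 = 0$)
$w{\left(k,t \right)} = 3 t$
$J = \frac{49}{192}$ ($J = \frac{\frac{1}{-24} - 2}{3 \left(-4\right) + 4} = \frac{- \frac{1}{24} - 2}{-12 + 4} = - \frac{49}{24 \left(-8\right)} = \left(- \frac{49}{24}\right) \left(- \frac{1}{8}\right) = \frac{49}{192} \approx 0.25521$)
$R{\left(y,T \right)} = \frac{49}{192}$
$\sqrt{R{\left(-5,O \right)} + p} = \sqrt{\frac{49}{192} + \frac{892}{3}} = \sqrt{\frac{57137}{192}} = \frac{\sqrt{171411}}{24}$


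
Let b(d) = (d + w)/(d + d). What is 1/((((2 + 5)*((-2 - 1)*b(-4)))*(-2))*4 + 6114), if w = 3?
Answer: 1/6135 ≈ 0.00016300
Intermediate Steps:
b(d) = (3 + d)/(2*d) (b(d) = (d + 3)/(d + d) = (3 + d)/((2*d)) = (3 + d)*(1/(2*d)) = (3 + d)/(2*d))
1/((((2 + 5)*((-2 - 1)*b(-4)))*(-2))*4 + 6114) = 1/((((2 + 5)*((-2 - 1)*((½)*(3 - 4)/(-4))))*(-2))*4 + 6114) = 1/(((7*(-3*(-1)*(-1)/(2*4)))*(-2))*4 + 6114) = 1/(((7*(-3*⅛))*(-2))*4 + 6114) = 1/(((7*(-3/8))*(-2))*4 + 6114) = 1/(-21/8*(-2)*4 + 6114) = 1/((21/4)*4 + 6114) = 1/(21 + 6114) = 1/6135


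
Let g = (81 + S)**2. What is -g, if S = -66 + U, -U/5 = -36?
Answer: -38025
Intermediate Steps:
U = 180 (U = -5*(-36) = 180)
S = 114 (S = -66 + 180 = 114)
g = 38025 (g = (81 + 114)**2 = 195**2 = 38025)
-g = -1*38025 = -38025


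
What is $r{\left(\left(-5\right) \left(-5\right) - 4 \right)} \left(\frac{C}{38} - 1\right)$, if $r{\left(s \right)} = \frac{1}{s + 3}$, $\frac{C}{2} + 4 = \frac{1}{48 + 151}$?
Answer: $- \frac{572}{11343} \approx -0.050428$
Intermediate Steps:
$C = - \frac{1590}{199}$ ($C = -8 + \frac{2}{48 + 151} = -8 + \frac{2}{199} = - \frac{1590}{199} \approx -7.99$)
$r{\left(s \right)} = \frac{1}{3 + s}$
$r{\left(\left(-5\right) \left(-5\right) - 4 \right)} \left(\frac{C}{38} - 1\right) = \frac{- \frac{1590}{199 \cdot 38} - 1}{3 - -21} = \frac{\left(- \frac{1590}{199}\right) \frac{1}{38} - 1}{3 + \left(25 - 4\right)} = \frac{- \frac{795}{3781} - 1}{3 + 21} = \frac{1}{24} \left(- \frac{4576}{3781}\right) = - \frac{572}{11343}$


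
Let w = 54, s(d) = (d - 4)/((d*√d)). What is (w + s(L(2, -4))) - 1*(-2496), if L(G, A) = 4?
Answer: 2550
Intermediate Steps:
s(d) = (-4 + d)/d^(3/2) (s(d) = (-4 + d)/(d^(3/2)) = (-4 + d)/d^(3/2))
(w + s(L(2, -4))) - 1*(-2496) = (54 + (-4 + 4)/4^(3/2)) - 1*(-2496) = (54 + (⅛)*0) + 2496 = (54 + 0) + 2496 = 54 + 2496 = 2550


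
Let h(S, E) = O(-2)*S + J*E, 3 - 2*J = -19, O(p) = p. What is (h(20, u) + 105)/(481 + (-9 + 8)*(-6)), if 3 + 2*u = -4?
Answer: 53/974 ≈ 0.054415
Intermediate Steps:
J = 11 (J = 3/2 - ½*(-19) = 3/2 + 19/2 = 11)
u = -7/2 (u = -3/2 + (½)*(-4) = -3/2 - 2 = -7/2 ≈ -3.5000)
h(S, E) = -2*S + 11*E
(h(20, u) + 105)/(481 + (-9 + 8)*(-6)) = ((-2*20 + 11*(-7/2)) + 105)/(481 + (-9 + 8)*(-6)) = ((-40 - 77/2) + 105)/(481 - 1*(-6)) = (-157/2 + 105)/(481 + 6) = (53/2)/487 = (53/2)*(1/487) = 53/974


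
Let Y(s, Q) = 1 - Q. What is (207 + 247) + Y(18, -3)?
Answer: 458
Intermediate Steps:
(207 + 247) + Y(18, -3) = (207 + 247) + (1 - 1*(-3)) = 454 + (1 + 3) = 454 + 4 = 458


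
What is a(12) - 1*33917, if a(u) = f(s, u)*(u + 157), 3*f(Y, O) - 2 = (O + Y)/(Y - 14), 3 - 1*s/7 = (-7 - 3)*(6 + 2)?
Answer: -57400954/1701 ≈ -33745.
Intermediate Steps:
s = 581 (s = 21 - 7*(-7 - 3)*(6 + 2) = 21 - (-70)*8 = 21 - 7*(-80) = 21 + 560 = 581)
f(Y, O) = ⅔ + (O + Y)/(3*(-14 + Y)) (f(Y, O) = ⅔ + ((O + Y)/(Y - 14))/3 = ⅔ + ((O + Y)/(-14 + Y))/3 = ⅔ + (O + Y)/(3*(-14 + Y)))
a(u) = (157 + u)*(245/243 + u/1701) (a(u) = ((-28 + u + 3*581)/(3*(-14 + 581)))*(u + 157) = ((⅓)*(-28 + u + 1743)/567)*(157 + u) = ((⅓)*(1/567)*(1715 + u))*(157 + u) = (245/243 + u/1701)*(157 + u) = (157 + u)*(245/243 + u/1701))
a(12) - 1*33917 = (157 + 12)*(1715 + 12)/1701 - 1*33917 = (1/1701)*169*1727 - 33917 = 291863/1701 - 33917 = -57400954/1701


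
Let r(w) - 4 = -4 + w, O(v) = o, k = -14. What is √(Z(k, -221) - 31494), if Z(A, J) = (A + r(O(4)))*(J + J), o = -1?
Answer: 4*I*√1554 ≈ 157.68*I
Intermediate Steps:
O(v) = -1
r(w) = w (r(w) = 4 + (-4 + w) = w)
Z(A, J) = 2*J*(-1 + A) (Z(A, J) = (A - 1)*(J + J) = (-1 + A)*(2*J) = 2*J*(-1 + A))
√(Z(k, -221) - 31494) = √(2*(-221)*(-1 - 14) - 31494) = √(2*(-221)*(-15) - 31494) = √(6630 - 31494) = √(-24864) = 4*I*√1554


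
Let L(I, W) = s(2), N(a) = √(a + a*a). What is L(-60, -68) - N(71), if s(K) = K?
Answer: 2 - 6*√142 ≈ -69.498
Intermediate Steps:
N(a) = √(a + a²)
L(I, W) = 2
L(-60, -68) - N(71) = 2 - √(71*(1 + 71)) = 2 - √(71*72) = 2 - √5112 = 2 - 6*√142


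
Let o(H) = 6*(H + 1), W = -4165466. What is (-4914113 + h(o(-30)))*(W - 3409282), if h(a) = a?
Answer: 37224485624676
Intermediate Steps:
o(H) = 6 + 6*H (o(H) = 6*(1 + H) = 6 + 6*H)
(-4914113 + h(o(-30)))*(W - 3409282) = (-4914113 + (6 + 6*(-30)))*(-4165466 - 3409282) = (-4914113 + (6 - 180))*(-7574748) = (-4914113 - 174)*(-7574748) = -4914287*(-7574748) = 37224485624676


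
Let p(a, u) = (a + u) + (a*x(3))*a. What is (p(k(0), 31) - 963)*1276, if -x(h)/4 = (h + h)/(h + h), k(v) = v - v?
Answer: -1189232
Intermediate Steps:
k(v) = 0
x(h) = -4 (x(h) = -4*(h + h)/(h + h) = -4*2*h/(2*h) = -4*2*h*1/(2*h) = -4*1 = -4)
p(a, u) = a + u - 4*a² (p(a, u) = (a + u) + (a*(-4))*a = (a + u) + (-4*a)*a = (a + u) - 4*a² = a + u - 4*a²)
(p(k(0), 31) - 963)*1276 = ((0 + 31 - 4*0²) - 963)*1276 = ((0 + 31 - 4*0) - 963)*1276 = ((0 + 31 + 0) - 963)*1276 = (31 - 963)*1276 = -932*1276 = -1189232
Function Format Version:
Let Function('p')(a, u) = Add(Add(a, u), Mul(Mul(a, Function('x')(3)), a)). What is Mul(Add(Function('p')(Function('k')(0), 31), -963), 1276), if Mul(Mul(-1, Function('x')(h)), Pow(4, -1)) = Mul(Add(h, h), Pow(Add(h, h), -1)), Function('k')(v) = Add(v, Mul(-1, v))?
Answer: -1189232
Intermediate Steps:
Function('k')(v) = 0
Function('x')(h) = -4 (Function('x')(h) = Mul(-4, Mul(Add(h, h), Pow(Add(h, h), -1))) = Mul(-4, Mul(Mul(2, h), Pow(Mul(2, h), -1))) = Mul(-4, Mul(Mul(2, h), Mul(Rational(1, 2), Pow(h, -1)))) = Mul(-4, 1) = -4)
Function('p')(a, u) = Add(a, u, Mul(-4, Pow(a, 2))) (Function('p')(a, u) = Add(Add(a, u), Mul(Mul(a, -4), a)) = Add(Add(a, u), Mul(Mul(-4, a), a)) = Add(Add(a, u), Mul(-4, Pow(a, 2))) = Add(a, u, Mul(-4, Pow(a, 2))))
Mul(Add(Function('p')(Function('k')(0), 31), -963), 1276) = Mul(Add(Add(0, 31, Mul(-4, Pow(0, 2))), -963), 1276) = Mul(Add(Add(0, 31, Mul(-4, 0)), -963), 1276) = Mul(Add(Add(0, 31, 0), -963), 1276) = Mul(Add(31, -963), 1276) = Mul(-932, 1276) = -1189232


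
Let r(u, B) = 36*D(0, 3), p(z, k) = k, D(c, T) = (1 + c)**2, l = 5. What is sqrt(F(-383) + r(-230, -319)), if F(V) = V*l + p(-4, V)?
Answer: I*sqrt(2262) ≈ 47.56*I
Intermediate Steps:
F(V) = 6*V (F(V) = V*5 + V = 5*V + V = 6*V)
r(u, B) = 36 (r(u, B) = 36*(1 + 0)**2 = 36*1**2 = 36*1 = 36)
sqrt(F(-383) + r(-230, -319)) = sqrt(6*(-383) + 36) = sqrt(-2298 + 36) = sqrt(-2262) = I*sqrt(2262)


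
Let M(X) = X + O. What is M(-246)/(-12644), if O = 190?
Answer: 14/3161 ≈ 0.0044290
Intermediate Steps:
M(X) = 190 + X (M(X) = X + 190 = 190 + X)
M(-246)/(-12644) = (190 - 246)/(-12644) = -56*(-1/12644) = 14/3161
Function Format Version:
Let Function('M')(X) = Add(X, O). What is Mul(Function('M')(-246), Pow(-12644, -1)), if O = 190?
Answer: Rational(14, 3161) ≈ 0.0044290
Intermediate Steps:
Function('M')(X) = Add(190, X) (Function('M')(X) = Add(X, 190) = Add(190, X))
Mul(Function('M')(-246), Pow(-12644, -1)) = Mul(Add(190, -246), Pow(-12644, -1)) = Mul(-56, Rational(-1, 12644)) = Rational(14, 3161)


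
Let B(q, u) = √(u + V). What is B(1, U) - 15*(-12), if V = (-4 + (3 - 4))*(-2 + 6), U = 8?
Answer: 180 + 2*I*√3 ≈ 180.0 + 3.4641*I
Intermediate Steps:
V = -20 (V = (-4 - 1)*4 = -5*4 = -20)
B(q, u) = √(-20 + u) (B(q, u) = √(u - 20) = √(-20 + u))
B(1, U) - 15*(-12) = √(-20 + 8) - 15*(-12) = √(-12) + 180 = 2*I*√3 + 180 = 180 + 2*I*√3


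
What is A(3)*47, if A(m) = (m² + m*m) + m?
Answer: 987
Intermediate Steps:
A(m) = m + 2*m² (A(m) = (m² + m²) + m = 2*m² + m = m + 2*m²)
A(3)*47 = (3*(1 + 2*3))*47 = (3*(1 + 6))*47 = (3*7)*47 = 21*47 = 987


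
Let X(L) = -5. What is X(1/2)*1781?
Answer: -8905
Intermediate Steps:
X(1/2)*1781 = -5*1781 = -8905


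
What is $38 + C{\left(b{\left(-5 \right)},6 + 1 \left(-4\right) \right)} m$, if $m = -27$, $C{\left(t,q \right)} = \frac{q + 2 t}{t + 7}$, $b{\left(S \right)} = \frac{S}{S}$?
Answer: $\frac{49}{2} \approx 24.5$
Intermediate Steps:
$b{\left(S \right)} = 1$
$C{\left(t,q \right)} = \frac{q + 2 t}{7 + t}$
$38 + C{\left(b{\left(-5 \right)},6 + 1 \left(-4\right) \right)} m = 38 + \frac{\left(6 + 1 \left(-4\right)\right) + 2 \cdot 1}{7 + 1} \left(-27\right) = 38 + \frac{\left(6 - 4\right) + 2}{8} \left(-27\right) = 38 + \frac{2 + 2}{8} \left(-27\right) = 38 + \frac{1}{8} \cdot 4 \left(-27\right) = 38 + \frac{1}{2} \left(-27\right) = 38 - \frac{27}{2} = \frac{49}{2}$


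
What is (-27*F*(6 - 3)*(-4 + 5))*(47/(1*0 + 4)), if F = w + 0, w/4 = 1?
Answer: -3807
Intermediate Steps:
w = 4 (w = 4*1 = 4)
F = 4 (F = 4 + 0 = 4)
(-27*F*(6 - 3)*(-4 + 5))*(47/(1*0 + 4)) = (-108*(6 - 3)*(-4 + 5))*(47/(1*0 + 4)) = (-108*3*1)*(47/(0 + 4)) = (-108*3)*(47/4) = (-27*12)*(47*(1/4)) = -324*47/4 = -3807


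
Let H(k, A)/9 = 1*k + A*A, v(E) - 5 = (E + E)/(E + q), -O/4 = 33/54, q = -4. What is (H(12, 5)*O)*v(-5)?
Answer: -44770/9 ≈ -4974.4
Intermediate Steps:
O = -22/9 (O = -132/54 = -4*11/18 = -22/9 ≈ -2.4444)
v(E) = 5 + 2*E/(-4 + E) (v(E) = 5 + (E + E)/(E - 4) = 5 + (2*E)/(-4 + E) = 5 + 2*E/(-4 + E))
H(k, A) = 9*k + 9*A² (H(k, A) = 9*(1*k + A*A) = 9*(k + A²) = 9*k + 9*A²)
(H(12, 5)*O)*v(-5) = ((9*12 + 9*5²)*(-22/9))*((-20 + 7*(-5))/(-4 - 5)) = ((108 + 9*25)*(-22/9))*((-20 - 35)/(-9)) = ((108 + 225)*(-22/9))*(-⅑*(-55)) = (333*(-22/9))*(55/9) = -814*55/9 = -44770/9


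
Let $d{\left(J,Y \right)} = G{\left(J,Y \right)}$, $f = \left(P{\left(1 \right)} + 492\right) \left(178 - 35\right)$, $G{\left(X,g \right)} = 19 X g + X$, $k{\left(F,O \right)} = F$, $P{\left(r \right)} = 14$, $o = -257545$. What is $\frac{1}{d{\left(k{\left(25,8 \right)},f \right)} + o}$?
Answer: $\frac{1}{34112530} \approx 2.9315 \cdot 10^{-8}$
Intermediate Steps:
$G{\left(X,g \right)} = X + 19 X g$ ($G{\left(X,g \right)} = 19 X g + X = X + 19 X g$)
$f = 72358$ ($f = \left(14 + 492\right) \left(178 - 35\right) = 506 \cdot 143 = 72358$)
$d{\left(J,Y \right)} = J \left(1 + 19 Y\right)$
$\frac{1}{d{\left(k{\left(25,8 \right)},f \right)} + o} = \frac{1}{25 \left(1 + 19 \cdot 72358\right) - 257545} = \frac{1}{25 \left(1 + 1374802\right) - 257545} = \frac{1}{25 \cdot 1374803 - 257545} = \frac{1}{34370075 - 257545} = \frac{1}{34112530}$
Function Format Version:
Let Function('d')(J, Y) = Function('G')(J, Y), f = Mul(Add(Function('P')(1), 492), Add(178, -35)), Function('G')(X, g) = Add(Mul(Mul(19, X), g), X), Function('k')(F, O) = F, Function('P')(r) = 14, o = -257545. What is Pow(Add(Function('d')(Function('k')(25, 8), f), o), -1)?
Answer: Rational(1, 34112530) ≈ 2.9315e-8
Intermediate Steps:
Function('G')(X, g) = Add(X, Mul(19, X, g)) (Function('G')(X, g) = Add(Mul(19, X, g), X) = Add(X, Mul(19, X, g)))
f = 72358 (f = Mul(Add(14, 492), Add(178, -35)) = Mul(506, 143) = 72358)
Function('d')(J, Y) = Mul(J, Add(1, Mul(19, Y)))
Pow(Add(Function('d')(Function('k')(25, 8), f), o), -1) = Pow(Add(Mul(25, Add(1, Mul(19, 72358))), -257545), -1) = Pow(Add(Mul(25, Add(1, 1374802)), -257545), -1) = Pow(Add(Mul(25, 1374803), -257545), -1) = Pow(Add(34370075, -257545), -1) = Pow(34112530, -1) = Rational(1, 34112530)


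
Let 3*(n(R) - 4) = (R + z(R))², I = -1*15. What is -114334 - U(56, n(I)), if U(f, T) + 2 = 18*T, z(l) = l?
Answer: -119804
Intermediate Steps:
I = -15
n(R) = 4 + 4*R²/3 (n(R) = 4 + (R + R)²/3 = 4 + (2*R)²/3 = 4 + (4*R²)/3 = 4 + 4*R²/3)
U(f, T) = -2 + 18*T
-114334 - U(56, n(I)) = -114334 - (-2 + 18*(4 + (4/3)*(-15)²)) = -114334 - (-2 + 18*(4 + (4/3)*225)) = -114334 - (-2 + 18*(4 + 300)) = -114334 - (-2 + 18*304) = -114334 - (-2 + 5472) = -114334 - 1*5470 = -114334 - 5470 = -119804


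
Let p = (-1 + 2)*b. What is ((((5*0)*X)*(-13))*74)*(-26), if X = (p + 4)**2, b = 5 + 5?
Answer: 0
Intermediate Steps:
b = 10
p = 10 (p = (-1 + 2)*10 = 1*10 = 10)
X = 196 (X = (10 + 4)**2 = 14**2 = 196)
((((5*0)*X)*(-13))*74)*(-26) = ((((5*0)*196)*(-13))*74)*(-26) = (((0*196)*(-13))*74)*(-26) = ((0*(-13))*74)*(-26) = (0*74)*(-26) = 0*(-26) = 0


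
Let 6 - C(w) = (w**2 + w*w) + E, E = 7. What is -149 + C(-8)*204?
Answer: -26465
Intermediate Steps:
C(w) = -1 - 2*w**2 (C(w) = 6 - ((w**2 + w*w) + 7) = 6 - ((w**2 + w**2) + 7) = 6 - (2*w**2 + 7) = 6 - (7 + 2*w**2) = 6 + (-7 - 2*w**2) = -1 - 2*w**2)
-149 + C(-8)*204 = -149 + (-1 - 2*(-8)**2)*204 = -149 + (-1 - 2*64)*204 = -149 + (-1 - 128)*204 = -149 - 129*204 = -149 - 26316 = -26465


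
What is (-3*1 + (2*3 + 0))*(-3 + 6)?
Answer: 9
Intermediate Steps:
(-3*1 + (2*3 + 0))*(-3 + 6) = (-3 + (6 + 0))*3 = (-3 + 6)*3 = 3*3 = 9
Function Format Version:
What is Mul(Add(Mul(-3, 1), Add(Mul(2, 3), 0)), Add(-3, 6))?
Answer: 9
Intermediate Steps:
Mul(Add(Mul(-3, 1), Add(Mul(2, 3), 0)), Add(-3, 6)) = Mul(Add(-3, Add(6, 0)), 3) = Mul(Add(-3, 6), 3) = Mul(3, 3) = 9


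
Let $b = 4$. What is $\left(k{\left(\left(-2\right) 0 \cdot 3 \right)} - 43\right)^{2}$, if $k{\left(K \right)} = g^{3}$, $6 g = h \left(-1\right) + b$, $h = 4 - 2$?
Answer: $\frac{1345600}{729} \approx 1845.8$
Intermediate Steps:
$h = 2$ ($h = 4 - 2 = 2$)
$g = \frac{1}{3}$ ($g = \frac{2 \left(-1\right) + 4}{6} = \frac{-2 + 4}{6} = \frac{1}{6} \cdot 2 = \frac{1}{3} \approx 0.33333$)
$k{\left(K \right)} = \frac{1}{27}$ ($k{\left(K \right)} = \left(\frac{1}{3}\right)^{3} = \frac{1}{27}$)
$\left(k{\left(\left(-2\right) 0 \cdot 3 \right)} - 43\right)^{2} = \left(\frac{1}{27} - 43\right)^{2} = \left(- \frac{1160}{27}\right)^{2} = \frac{1345600}{729}$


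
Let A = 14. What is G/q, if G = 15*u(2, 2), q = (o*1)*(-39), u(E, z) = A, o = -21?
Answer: 10/39 ≈ 0.25641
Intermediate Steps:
u(E, z) = 14
q = 819 (q = -21*1*(-39) = -21*(-39) = 819)
G = 210 (G = 15*14 = 210)
G/q = 210/819 = 210*(1/819) = 10/39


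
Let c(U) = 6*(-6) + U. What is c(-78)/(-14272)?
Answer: 57/7136 ≈ 0.0079877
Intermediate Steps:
c(U) = -36 + U
c(-78)/(-14272) = (-36 - 78)/(-14272) = -114*(-1/14272) = 57/7136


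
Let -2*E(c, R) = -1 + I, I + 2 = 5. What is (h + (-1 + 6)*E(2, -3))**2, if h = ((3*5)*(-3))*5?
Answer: 52900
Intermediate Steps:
I = 3 (I = -2 + 5 = 3)
E(c, R) = -1 (E(c, R) = -(-1 + 3)/2 = -1/2*2 = -1)
h = -225 (h = (15*(-3))*5 = -45*5 = -225)
(h + (-1 + 6)*E(2, -3))**2 = (-225 + (-1 + 6)*(-1))**2 = (-225 + 5*(-1))**2 = (-225 - 5)**2 = (-230)**2 = 52900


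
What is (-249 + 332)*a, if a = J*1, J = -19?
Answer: -1577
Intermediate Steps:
a = -19 (a = -19*1 = -19)
(-249 + 332)*a = (-249 + 332)*(-19) = 83*(-19) = -1577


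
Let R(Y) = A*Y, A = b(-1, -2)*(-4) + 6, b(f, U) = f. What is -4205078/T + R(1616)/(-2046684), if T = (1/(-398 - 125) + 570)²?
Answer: -588888530809997042/45471677758007151 ≈ -12.951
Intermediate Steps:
A = 10 (A = -1*(-4) + 6 = 4 + 6 = 10)
T = 88868975881/273529 (T = (1/(-523) + 570)² = (-1/523 + 570)² = (298109/523)² = 88868975881/273529 ≈ 3.2490e+5)
R(Y) = 10*Y
-4205078/T + R(1616)/(-2046684) = -4205078/88868975881/273529 + (10*1616)/(-2046684) = -4205078*273529/88868975881 + 16160*(-1/2046684) = -1150210780262/88868975881 - 4040/511671 = -588888530809997042/45471677758007151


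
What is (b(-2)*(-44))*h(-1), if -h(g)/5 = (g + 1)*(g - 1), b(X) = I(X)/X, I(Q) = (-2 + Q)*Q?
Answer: 0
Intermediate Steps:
I(Q) = Q*(-2 + Q)
b(X) = -2 + X (b(X) = (X*(-2 + X))/X = -2 + X)
h(g) = -5*(1 + g)*(-1 + g) (h(g) = -5*(g + 1)*(g - 1) = -5*(1 + g)*(-1 + g))
(b(-2)*(-44))*h(-1) = ((-2 - 2)*(-44))*(5 - 5*(-1)²) = (-4*(-44))*(5 - 5*1) = 176*(5 - 5) = 176*0 = 0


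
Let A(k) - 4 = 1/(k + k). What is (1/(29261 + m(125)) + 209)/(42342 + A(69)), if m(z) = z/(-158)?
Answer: 133339846950/27016311970637 ≈ 0.0049355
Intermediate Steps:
A(k) = 4 + 1/(2*k) (A(k) = 4 + 1/(k + k) = 4 + 1/(2*k))
m(z) = -z/158 (m(z) = z*(-1/158) = -z/158)
(1/(29261 + m(125)) + 209)/(42342 + A(69)) = (1/(29261 - 1/158*125) + 209)/(42342 + (4 + (½)/69)) = (1/(29261 - 125/158) + 209)/(42342 + (4 + (½)*(1/69))) = (1/(4623113/158) + 209)/(42342 + (4 + 1/138)) = (158/4623113 + 209)/(42342 + 553/138) = 966230775/(4623113*(5843749/138)) = (966230775/4623113)*(138/5843749) = 133339846950/27016311970637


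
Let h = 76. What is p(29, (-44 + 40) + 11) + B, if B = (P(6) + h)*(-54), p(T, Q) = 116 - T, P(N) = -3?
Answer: -3855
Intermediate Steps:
B = -3942 (B = (-3 + 76)*(-54) = 73*(-54) = -3942)
p(29, (-44 + 40) + 11) + B = (116 - 1*29) - 3942 = (116 - 29) - 3942 = 87 - 3942 = -3855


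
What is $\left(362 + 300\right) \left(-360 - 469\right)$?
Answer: $-548798$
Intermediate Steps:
$\left(362 + 300\right) \left(-360 - 469\right) = 662 \left(-829\right) = -548798$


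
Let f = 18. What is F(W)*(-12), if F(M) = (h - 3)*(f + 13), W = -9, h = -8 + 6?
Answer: 1860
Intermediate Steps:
h = -2
F(M) = -155 (F(M) = (-2 - 3)*(18 + 13) = -5*31 = -155)
F(W)*(-12) = -155*(-12) = 1860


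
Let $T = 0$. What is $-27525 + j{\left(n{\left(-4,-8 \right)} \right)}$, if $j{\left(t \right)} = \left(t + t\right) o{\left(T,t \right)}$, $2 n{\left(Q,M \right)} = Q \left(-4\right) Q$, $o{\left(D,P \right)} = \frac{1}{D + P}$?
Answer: $-27523$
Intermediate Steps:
$n{\left(Q,M \right)} = - 2 Q^{2}$ ($n{\left(Q,M \right)} = \frac{Q \left(-4\right) Q}{2} = \frac{- 4 Q Q}{2} = \frac{\left(-4\right) Q^{2}}{2} = - 2 Q^{2}$)
$j{\left(t \right)} = 2$ ($j{\left(t \right)} = \frac{t + t}{0 + t} = \frac{2 t}{t} = 2$)
$-27525 + j{\left(n{\left(-4,-8 \right)} \right)} = -27525 + 2 = -27523$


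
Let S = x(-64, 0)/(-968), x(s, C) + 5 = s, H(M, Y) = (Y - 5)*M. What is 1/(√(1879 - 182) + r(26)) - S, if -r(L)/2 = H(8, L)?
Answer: -6009/80872 - √1697/111199 ≈ -0.074673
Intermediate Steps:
H(M, Y) = M*(-5 + Y) (H(M, Y) = (-5 + Y)*M = M*(-5 + Y))
x(s, C) = -5 + s
r(L) = 80 - 16*L (r(L) = -16*(-5 + L) = -2*(-40 + 8*L) = 80 - 16*L)
S = 69/968 (S = (-5 - 64)/(-968) = -69*(-1/968) = 69/968 ≈ 0.071281)
1/(√(1879 - 182) + r(26)) - S = 1/(√(1879 - 182) + (80 - 16*26)) - 1*69/968 = 1/(√1697 + (80 - 416)) - 69/968 = 1/(√1697 - 336) - 69/968 = 1/(-336 + √1697) - 69/968 = -69/968 + 1/(-336 + √1697)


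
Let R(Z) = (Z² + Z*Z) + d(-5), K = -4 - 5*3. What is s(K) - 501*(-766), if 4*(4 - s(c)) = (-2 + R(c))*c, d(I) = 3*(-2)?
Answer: 774323/2 ≈ 3.8716e+5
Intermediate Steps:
d(I) = -6
K = -19 (K = -4 - 15 = -19)
R(Z) = -6 + 2*Z² (R(Z) = (Z² + Z*Z) - 6 = (Z² + Z²) - 6 = 2*Z² - 6 = -6 + 2*Z²)
s(c) = 4 - c*(-8 + 2*c²)/4 (s(c) = 4 - (-2 + (-6 + 2*c²))*c/4 = 4 - (-8 + 2*c²)*c/4 = 4 - c*(-8 + 2*c²)/4)
s(K) - 501*(-766) = (4 + 2*(-19) - ½*(-19)³) - 501*(-766) = (4 - 38 - ½*(-6859)) + 383766 = (4 - 38 + 6859/2) + 383766 = 6791/2 + 383766 = 774323/2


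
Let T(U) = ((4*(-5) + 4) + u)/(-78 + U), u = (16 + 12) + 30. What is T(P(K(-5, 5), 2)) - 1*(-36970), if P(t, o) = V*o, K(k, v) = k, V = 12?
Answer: 332723/9 ≈ 36969.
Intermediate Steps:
u = 58 (u = 28 + 30 = 58)
P(t, o) = 12*o
T(U) = 42/(-78 + U) (T(U) = ((4*(-5) + 4) + 58)/(-78 + U) = ((-20 + 4) + 58)/(-78 + U) = (-16 + 58)/(-78 + U) = 42/(-78 + U))
T(P(K(-5, 5), 2)) - 1*(-36970) = 42/(-78 + 12*2) - 1*(-36970) = 42/(-78 + 24) + 36970 = 42/(-54) + 36970 = 42*(-1/54) + 36970 = -7/9 + 36970 = 332723/9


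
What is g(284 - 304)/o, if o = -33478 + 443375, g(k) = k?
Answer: -20/409897 ≈ -4.8793e-5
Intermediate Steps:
o = 409897
g(284 - 304)/o = (284 - 304)/409897 = -20*1/409897 = -20/409897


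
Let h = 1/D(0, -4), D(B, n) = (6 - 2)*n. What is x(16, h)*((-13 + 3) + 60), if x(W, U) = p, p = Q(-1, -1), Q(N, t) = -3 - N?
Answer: -100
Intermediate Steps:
D(B, n) = 4*n
p = -2 (p = -3 - 1*(-1) = -3 + 1 = -2)
h = -1/16 (h = 1/(4*(-4)) = 1/(-16) = -1/16 ≈ -0.062500)
x(W, U) = -2
x(16, h)*((-13 + 3) + 60) = -2*((-13 + 3) + 60) = -2*(-10 + 60) = -2*50 = -100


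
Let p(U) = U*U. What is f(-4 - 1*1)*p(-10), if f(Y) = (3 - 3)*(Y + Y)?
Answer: 0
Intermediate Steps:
p(U) = U²
f(Y) = 0 (f(Y) = 0*(2*Y) = 0)
f(-4 - 1*1)*p(-10) = 0*(-10)² = 0*100 = 0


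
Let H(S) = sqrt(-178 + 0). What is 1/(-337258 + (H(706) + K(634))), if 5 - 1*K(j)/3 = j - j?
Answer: -337243/113732841227 - I*sqrt(178)/113732841227 ≈ -2.9652e-6 - 1.1731e-10*I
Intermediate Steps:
H(S) = I*sqrt(178) (H(S) = sqrt(-178) = I*sqrt(178))
K(j) = 15 (K(j) = 15 - 3*(j - j) = 15 - 3*0 = 15 + 0 = 15)
1/(-337258 + (H(706) + K(634))) = 1/(-337258 + (I*sqrt(178) + 15)) = 1/(-337258 + (15 + I*sqrt(178))) = 1/(-337243 + I*sqrt(178))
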